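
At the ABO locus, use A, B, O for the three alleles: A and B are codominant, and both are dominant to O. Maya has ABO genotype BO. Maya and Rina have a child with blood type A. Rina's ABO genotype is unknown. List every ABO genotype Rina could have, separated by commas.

AA, AB, AO

For each candidate genotype of Rina, check whether crossing it with BO can produce every observed child phenotype.
  AA → possible child types {A, AB} ✓
  AB → possible child types {A, B, AB} ✓
  AO → possible child types {O, A, B, AB} ✓
  BB → possible child types {B} ✗
  BO → possible child types {O, B} ✗
  OO → possible child types {O, B} ✗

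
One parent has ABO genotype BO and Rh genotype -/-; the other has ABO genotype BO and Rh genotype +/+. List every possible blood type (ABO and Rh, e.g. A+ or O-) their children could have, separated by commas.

Gametes from BO × BO give offspring ABO genotypes BB, BO, OO, i.e. phenotypes O, B.
Rh cross -/- × +/+ → phenotypes Rh+.
Combining independently: O+, B+.

O+, B+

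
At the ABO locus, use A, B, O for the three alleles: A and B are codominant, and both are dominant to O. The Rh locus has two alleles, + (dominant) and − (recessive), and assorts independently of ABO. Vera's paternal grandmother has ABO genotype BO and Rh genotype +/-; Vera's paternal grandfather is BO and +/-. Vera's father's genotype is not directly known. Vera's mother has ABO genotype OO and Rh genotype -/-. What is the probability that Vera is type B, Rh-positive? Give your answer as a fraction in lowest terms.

Vera's father's ABO genotype from BO × BO: 1/4 BB, 1/2 BO, 1/4 OO.
Crossing each possibility with the mother OO and summing P(type B): 1/4·1 + 1/2·1/2 + 1/4·0 = 1/2.
Similarly for Rh via the father's Rh distribution: P(Rh+) = 1/2.
Independent loci: 1/2 × 1/2 = 1/4.

1/4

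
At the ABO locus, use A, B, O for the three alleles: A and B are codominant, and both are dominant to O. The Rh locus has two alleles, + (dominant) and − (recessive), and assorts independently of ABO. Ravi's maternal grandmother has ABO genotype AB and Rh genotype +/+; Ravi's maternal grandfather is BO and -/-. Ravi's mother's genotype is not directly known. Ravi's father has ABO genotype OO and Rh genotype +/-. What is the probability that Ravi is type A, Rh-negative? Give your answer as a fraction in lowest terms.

1/16

Ravi's mother's ABO genotype from AB × BO: 1/4 AB, 1/4 AO, 1/4 BB, 1/4 BO.
Crossing each possibility with the father OO and summing P(type A): 1/4·1/2 + 1/4·1/2 + 1/4·0 + 1/4·0 = 1/4.
Similarly for Rh via the mother's Rh distribution: P(Rh-) = 1/4.
Independent loci: 1/4 × 1/4 = 1/16.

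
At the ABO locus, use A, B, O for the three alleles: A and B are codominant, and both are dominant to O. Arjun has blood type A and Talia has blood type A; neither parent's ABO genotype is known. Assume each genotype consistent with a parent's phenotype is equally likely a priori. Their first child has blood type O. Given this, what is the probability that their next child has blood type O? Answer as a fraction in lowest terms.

1/4

Possible genotypes: Arjun ∈ {AA, AO}; Talia ∈ {AA, AO}.
Weight each parental genotype pair by prior × P(type-O child):
  AO × AO: posterior weight 1; P(next child type O) = 1/4.
Weighted sum = 1/4.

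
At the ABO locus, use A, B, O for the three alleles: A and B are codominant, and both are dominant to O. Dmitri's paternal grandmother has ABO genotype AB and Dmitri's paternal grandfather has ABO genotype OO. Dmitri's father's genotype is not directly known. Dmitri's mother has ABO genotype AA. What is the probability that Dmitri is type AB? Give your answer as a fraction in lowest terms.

1/4

Dmitri's father's ABO genotype from AB × OO: 1/2 AO, 1/2 BO.
Crossing each possibility with the mother AA and summing P(type AB): 1/2·0 + 1/2·1/2 = 1/4.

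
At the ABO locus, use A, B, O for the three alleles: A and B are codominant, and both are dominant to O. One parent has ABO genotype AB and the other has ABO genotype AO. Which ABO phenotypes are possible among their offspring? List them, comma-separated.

Gametes from AB × AO give offspring ABO genotypes AA, AB, AO, BO, i.e. phenotypes A, B, AB.

A, B, AB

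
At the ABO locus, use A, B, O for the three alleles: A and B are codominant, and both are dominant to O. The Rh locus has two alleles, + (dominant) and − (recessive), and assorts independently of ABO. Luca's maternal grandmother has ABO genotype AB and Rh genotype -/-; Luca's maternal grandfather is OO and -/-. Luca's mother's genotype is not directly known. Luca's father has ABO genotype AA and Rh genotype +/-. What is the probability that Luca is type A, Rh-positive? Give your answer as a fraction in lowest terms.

3/8

Luca's mother's ABO genotype from AB × OO: 1/2 AO, 1/2 BO.
Crossing each possibility with the father AA and summing P(type A): 1/2·1 + 1/2·1/2 = 3/4.
Similarly for Rh via the mother's Rh distribution: P(Rh+) = 1/2.
Independent loci: 3/4 × 1/2 = 3/8.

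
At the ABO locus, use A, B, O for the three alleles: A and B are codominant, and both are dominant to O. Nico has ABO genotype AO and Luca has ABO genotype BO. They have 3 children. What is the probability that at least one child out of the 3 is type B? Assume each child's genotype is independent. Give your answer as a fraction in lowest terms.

37/64

ABO cross AO × BO → 1/4 O, 1/4 A, 1/4 B, 1/4 AB.
So P(type B) = 1/4 per child.
P(none) = (3/4)^3 = 27/64; P(at least one) = 1 − 27/64 = 37/64.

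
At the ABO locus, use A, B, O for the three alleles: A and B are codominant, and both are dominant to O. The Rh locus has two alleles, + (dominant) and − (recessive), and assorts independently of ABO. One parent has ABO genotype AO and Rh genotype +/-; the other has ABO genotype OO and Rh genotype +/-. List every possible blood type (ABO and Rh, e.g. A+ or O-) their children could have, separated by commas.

Gametes from AO × OO give offspring ABO genotypes AO, OO, i.e. phenotypes O, A.
Rh cross +/- × +/- → phenotypes Rh+, Rh-.
Combining independently: O+, O-, A+, A-.

O+, O-, A+, A-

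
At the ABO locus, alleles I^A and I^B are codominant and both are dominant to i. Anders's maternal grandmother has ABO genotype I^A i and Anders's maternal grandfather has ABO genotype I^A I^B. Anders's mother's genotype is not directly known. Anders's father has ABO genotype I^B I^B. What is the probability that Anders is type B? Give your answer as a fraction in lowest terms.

1/2

Anders's mother's ABO genotype from I^A i × I^A I^B: 1/4 I^A I^A, 1/4 I^A I^B, 1/4 I^A i, 1/4 I^B i.
Crossing each possibility with the father I^B I^B and summing P(type B): 1/4·0 + 1/4·1/2 + 1/4·1/2 + 1/4·1 = 1/2.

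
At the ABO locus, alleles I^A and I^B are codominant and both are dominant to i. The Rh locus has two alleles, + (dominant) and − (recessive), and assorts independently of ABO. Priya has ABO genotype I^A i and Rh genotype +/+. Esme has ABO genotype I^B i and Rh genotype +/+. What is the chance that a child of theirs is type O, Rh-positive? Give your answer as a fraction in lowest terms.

1/4

ABO cross I^A i × I^B i → offspring phenotypes: 1/4 O, 1/4 A, 1/4 B, 1/4 AB.
Rh cross +/+ × +/+ → 1 Rh+.
Independent loci: P(type O, Rh-positive) = 1/4 × 1 = 1/4.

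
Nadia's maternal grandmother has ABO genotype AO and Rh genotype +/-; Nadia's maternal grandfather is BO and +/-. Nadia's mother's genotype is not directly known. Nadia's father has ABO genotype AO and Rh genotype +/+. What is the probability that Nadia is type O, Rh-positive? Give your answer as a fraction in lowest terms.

Nadia's mother's ABO genotype from AO × BO: 1/4 AB, 1/4 AO, 1/4 BO, 1/4 OO.
Crossing each possibility with the father AO and summing P(type O): 1/4·0 + 1/4·1/4 + 1/4·1/4 + 1/4·1/2 = 1/4.
Similarly for Rh via the mother's Rh distribution: P(Rh+) = 1.
Independent loci: 1/4 × 1 = 1/4.

1/4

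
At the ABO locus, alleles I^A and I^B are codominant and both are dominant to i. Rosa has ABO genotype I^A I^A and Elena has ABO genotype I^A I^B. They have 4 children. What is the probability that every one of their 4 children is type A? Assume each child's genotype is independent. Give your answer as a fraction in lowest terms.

1/16

ABO cross I^A I^A × I^A I^B → 1/2 A, 1/2 AB.
So P(type A) = 1/2 per child.
All 4 independent: (1/2)^4 = 1/16.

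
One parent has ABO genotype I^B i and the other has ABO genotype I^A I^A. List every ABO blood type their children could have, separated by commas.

Gametes from I^B i × I^A I^A give offspring ABO genotypes I^A I^B, I^A i, i.e. phenotypes A, AB.

A, AB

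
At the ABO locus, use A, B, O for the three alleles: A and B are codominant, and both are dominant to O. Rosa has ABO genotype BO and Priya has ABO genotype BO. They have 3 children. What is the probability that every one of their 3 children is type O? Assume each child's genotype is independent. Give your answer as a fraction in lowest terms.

ABO cross BO × BO → 1/4 O, 3/4 B.
So P(type O) = 1/4 per child.
All 3 independent: (1/4)^3 = 1/64.

1/64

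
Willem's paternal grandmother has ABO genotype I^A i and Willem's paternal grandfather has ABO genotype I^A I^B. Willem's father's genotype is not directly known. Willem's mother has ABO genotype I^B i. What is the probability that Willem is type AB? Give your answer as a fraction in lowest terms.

Willem's father's ABO genotype from I^A i × I^A I^B: 1/4 I^A I^A, 1/4 I^A I^B, 1/4 I^A i, 1/4 I^B i.
Crossing each possibility with the mother I^B i and summing P(type AB): 1/4·1/2 + 1/4·1/4 + 1/4·1/4 + 1/4·0 = 1/4.

1/4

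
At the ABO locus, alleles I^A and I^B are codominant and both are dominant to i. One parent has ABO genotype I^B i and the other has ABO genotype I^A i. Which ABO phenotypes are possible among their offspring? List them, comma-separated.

O, A, B, AB

Gametes from I^B i × I^A i give offspring ABO genotypes I^A I^B, I^A i, I^B i, i i, i.e. phenotypes O, A, B, AB.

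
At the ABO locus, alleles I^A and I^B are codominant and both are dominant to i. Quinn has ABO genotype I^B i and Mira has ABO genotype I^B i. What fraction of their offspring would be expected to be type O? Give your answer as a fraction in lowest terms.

1/4

ABO cross I^B i × I^B i → offspring phenotypes: 1/4 O, 3/4 B.
So P(type O) = 1/4.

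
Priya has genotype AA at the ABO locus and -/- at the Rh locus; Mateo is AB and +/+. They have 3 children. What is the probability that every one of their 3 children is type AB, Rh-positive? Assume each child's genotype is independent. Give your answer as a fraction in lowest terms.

ABO cross AA × AB → 1/2 A, 1/2 AB.
Rh cross -/- × +/+ → 1 Rh+; so P(type AB, Rh-positive) = 1/2 × 1 = 1/2 per child.
All 3 independent: (1/2)^3 = 1/8.

1/8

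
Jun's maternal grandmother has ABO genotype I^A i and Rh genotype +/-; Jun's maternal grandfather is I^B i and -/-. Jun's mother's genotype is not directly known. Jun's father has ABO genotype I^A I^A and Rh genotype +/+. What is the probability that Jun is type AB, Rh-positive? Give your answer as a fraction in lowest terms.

Jun's mother's ABO genotype from I^A i × I^B i: 1/4 I^A I^B, 1/4 I^A i, 1/4 I^B i, 1/4 i i.
Crossing each possibility with the father I^A I^A and summing P(type AB): 1/4·1/2 + 1/4·0 + 1/4·1/2 + 1/4·0 = 1/4.
Similarly for Rh via the mother's Rh distribution: P(Rh+) = 1.
Independent loci: 1/4 × 1 = 1/4.

1/4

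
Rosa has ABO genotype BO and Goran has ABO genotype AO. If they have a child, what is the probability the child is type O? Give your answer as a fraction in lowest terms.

ABO cross BO × AO → offspring phenotypes: 1/4 O, 1/4 A, 1/4 B, 1/4 AB.
So P(type O) = 1/4.

1/4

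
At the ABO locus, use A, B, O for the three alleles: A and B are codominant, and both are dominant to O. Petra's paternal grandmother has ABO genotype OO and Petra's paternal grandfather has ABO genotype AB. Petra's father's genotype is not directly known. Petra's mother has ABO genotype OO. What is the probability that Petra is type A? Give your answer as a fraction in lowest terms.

1/4

Petra's father's ABO genotype from OO × AB: 1/2 AO, 1/2 BO.
Crossing each possibility with the mother OO and summing P(type A): 1/2·1/2 + 1/2·0 = 1/4.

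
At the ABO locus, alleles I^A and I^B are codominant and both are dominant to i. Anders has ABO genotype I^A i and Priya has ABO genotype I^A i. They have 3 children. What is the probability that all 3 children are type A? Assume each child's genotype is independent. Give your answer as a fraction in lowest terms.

27/64

ABO cross I^A i × I^A i → 1/4 O, 3/4 A.
So P(type A) = 3/4 per child.
All 3 independent: (3/4)^3 = 27/64.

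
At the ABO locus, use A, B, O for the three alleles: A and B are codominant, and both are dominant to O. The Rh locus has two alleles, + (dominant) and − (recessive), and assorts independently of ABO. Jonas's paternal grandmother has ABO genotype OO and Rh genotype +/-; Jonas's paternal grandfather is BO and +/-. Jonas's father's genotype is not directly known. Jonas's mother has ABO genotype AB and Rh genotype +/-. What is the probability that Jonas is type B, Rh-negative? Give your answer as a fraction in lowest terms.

1/8

Jonas's father's ABO genotype from OO × BO: 1/2 BO, 1/2 OO.
Crossing each possibility with the mother AB and summing P(type B): 1/2·1/2 + 1/2·1/2 = 1/2.
Similarly for Rh via the father's Rh distribution: P(Rh-) = 1/4.
Independent loci: 1/2 × 1/4 = 1/8.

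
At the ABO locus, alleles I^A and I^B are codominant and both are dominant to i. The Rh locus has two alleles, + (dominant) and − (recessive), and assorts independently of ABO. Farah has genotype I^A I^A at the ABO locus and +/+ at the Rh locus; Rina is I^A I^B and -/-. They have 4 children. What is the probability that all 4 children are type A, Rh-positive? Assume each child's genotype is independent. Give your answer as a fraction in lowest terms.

1/16

ABO cross I^A I^A × I^A I^B → 1/2 A, 1/2 AB.
Rh cross +/+ × -/- → 1 Rh+; so P(type A, Rh-positive) = 1/2 × 1 = 1/2 per child.
All 4 independent: (1/2)^4 = 1/16.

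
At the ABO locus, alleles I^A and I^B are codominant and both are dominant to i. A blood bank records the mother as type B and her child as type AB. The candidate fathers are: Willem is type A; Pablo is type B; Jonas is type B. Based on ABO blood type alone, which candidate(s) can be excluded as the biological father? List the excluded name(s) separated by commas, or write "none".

Pablo, Jonas

A candidate is excluded only if no genotype consistent with his phenotype could produce a type AB child with a type B mother.
Pablo (type B): no genotype consistent with that phenotype can produce a type-AB child with a type-B mother.
Jonas (type B): no genotype consistent with that phenotype can produce a type-AB child with a type-B mother.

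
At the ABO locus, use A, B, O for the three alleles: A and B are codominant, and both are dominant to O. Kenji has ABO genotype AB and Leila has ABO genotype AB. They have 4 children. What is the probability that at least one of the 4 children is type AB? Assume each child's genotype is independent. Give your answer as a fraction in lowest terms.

ABO cross AB × AB → 1/4 A, 1/4 B, 1/2 AB.
So P(type AB) = 1/2 per child.
P(none) = (1/2)^4 = 1/16; P(at least one) = 1 − 1/16 = 15/16.

15/16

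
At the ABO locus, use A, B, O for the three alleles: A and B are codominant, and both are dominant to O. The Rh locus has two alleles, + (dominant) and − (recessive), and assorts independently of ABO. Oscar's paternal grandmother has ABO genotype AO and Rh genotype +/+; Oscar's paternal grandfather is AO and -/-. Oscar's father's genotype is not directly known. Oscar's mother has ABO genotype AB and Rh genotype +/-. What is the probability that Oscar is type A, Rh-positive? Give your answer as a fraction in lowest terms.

3/8

Oscar's father's ABO genotype from AO × AO: 1/4 AA, 1/2 AO, 1/4 OO.
Crossing each possibility with the mother AB and summing P(type A): 1/4·1/2 + 1/2·1/2 + 1/4·1/2 = 1/2.
Similarly for Rh via the father's Rh distribution: P(Rh+) = 3/4.
Independent loci: 1/2 × 3/4 = 3/8.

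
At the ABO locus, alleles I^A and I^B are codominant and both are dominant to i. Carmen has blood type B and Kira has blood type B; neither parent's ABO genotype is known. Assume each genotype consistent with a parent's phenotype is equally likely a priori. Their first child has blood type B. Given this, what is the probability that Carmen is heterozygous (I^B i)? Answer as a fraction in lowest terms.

7/15

Possible genotypes: Carmen ∈ {I^B I^B, I^B i}; Kira ∈ {I^B I^B, I^B i}.
Weight each parental genotype pair by prior × P(type-B child):
  I^B I^B × I^B I^B: posterior weight 4/15.
  I^B I^B × I^B i: posterior weight 4/15.
  I^B i × I^B I^B: posterior weight 4/15.
  I^B i × I^B i: posterior weight 1/5.
Sum the posterior weight over pairs where Carmen is I^B i: 7/15.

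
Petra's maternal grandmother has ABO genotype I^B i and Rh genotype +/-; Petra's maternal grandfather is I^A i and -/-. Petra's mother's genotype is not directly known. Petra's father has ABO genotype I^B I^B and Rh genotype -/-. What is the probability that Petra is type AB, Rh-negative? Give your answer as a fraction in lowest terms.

3/16

Petra's mother's ABO genotype from I^B i × I^A i: 1/4 I^A I^B, 1/4 I^A i, 1/4 I^B i, 1/4 i i.
Crossing each possibility with the father I^B I^B and summing P(type AB): 1/4·1/2 + 1/4·1/2 + 1/4·0 + 1/4·0 = 1/4.
Similarly for Rh via the mother's Rh distribution: P(Rh-) = 3/4.
Independent loci: 1/4 × 3/4 = 3/16.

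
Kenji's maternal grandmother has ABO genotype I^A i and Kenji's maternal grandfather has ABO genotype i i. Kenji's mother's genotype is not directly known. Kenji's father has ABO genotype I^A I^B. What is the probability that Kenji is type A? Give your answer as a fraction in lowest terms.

Kenji's mother's ABO genotype from I^A i × i i: 1/2 I^A i, 1/2 i i.
Crossing each possibility with the father I^A I^B and summing P(type A): 1/2·1/2 + 1/2·1/2 = 1/2.

1/2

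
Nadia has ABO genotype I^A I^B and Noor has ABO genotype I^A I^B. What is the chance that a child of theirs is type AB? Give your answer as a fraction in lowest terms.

ABO cross I^A I^B × I^A I^B → offspring phenotypes: 1/4 A, 1/4 B, 1/2 AB.
So P(type AB) = 1/2.

1/2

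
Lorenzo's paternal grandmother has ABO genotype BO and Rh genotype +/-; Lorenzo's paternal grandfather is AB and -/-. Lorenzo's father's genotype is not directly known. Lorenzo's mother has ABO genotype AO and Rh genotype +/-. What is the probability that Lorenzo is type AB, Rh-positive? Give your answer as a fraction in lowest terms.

5/32

Lorenzo's father's ABO genotype from BO × AB: 1/4 AB, 1/4 AO, 1/4 BB, 1/4 BO.
Crossing each possibility with the mother AO and summing P(type AB): 1/4·1/4 + 1/4·0 + 1/4·1/2 + 1/4·1/4 = 1/4.
Similarly for Rh via the father's Rh distribution: P(Rh+) = 5/8.
Independent loci: 1/4 × 5/8 = 5/32.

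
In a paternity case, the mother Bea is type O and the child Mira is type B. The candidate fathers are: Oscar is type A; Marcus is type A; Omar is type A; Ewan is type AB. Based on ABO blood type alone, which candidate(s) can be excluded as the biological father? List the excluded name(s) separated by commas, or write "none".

Oscar, Marcus, Omar

A candidate is excluded only if no genotype consistent with his phenotype could produce a type B child with a type O mother.
Oscar (type A): no genotype consistent with that phenotype can produce a type-B child with a type-O mother.
Marcus (type A): no genotype consistent with that phenotype can produce a type-B child with a type-O mother.
Omar (type A): no genotype consistent with that phenotype can produce a type-B child with a type-O mother.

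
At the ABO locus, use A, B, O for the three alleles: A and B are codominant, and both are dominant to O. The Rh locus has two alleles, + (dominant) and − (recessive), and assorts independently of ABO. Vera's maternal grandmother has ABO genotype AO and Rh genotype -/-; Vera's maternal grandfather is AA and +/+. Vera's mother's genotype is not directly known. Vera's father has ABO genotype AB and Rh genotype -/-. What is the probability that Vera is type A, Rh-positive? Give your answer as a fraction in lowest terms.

Vera's mother's ABO genotype from AO × AA: 1/2 AA, 1/2 AO.
Crossing each possibility with the father AB and summing P(type A): 1/2·1/2 + 1/2·1/2 = 1/2.
Similarly for Rh via the mother's Rh distribution: P(Rh+) = 1/2.
Independent loci: 1/2 × 1/2 = 1/4.

1/4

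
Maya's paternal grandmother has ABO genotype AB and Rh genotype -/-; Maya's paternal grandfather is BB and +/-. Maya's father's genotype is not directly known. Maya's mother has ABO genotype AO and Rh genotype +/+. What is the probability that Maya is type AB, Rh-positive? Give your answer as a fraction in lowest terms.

Maya's father's ABO genotype from AB × BB: 1/2 AB, 1/2 BB.
Crossing each possibility with the mother AO and summing P(type AB): 1/2·1/4 + 1/2·1/2 = 3/8.
Similarly for Rh via the father's Rh distribution: P(Rh+) = 1.
Independent loci: 3/8 × 1 = 3/8.

3/8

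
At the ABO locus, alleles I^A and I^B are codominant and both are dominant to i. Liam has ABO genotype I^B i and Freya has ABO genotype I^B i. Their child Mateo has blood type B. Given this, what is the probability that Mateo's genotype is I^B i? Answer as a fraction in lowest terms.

2/3

Cross I^B i × I^B i → 1/4 I^B I^B, 1/2 I^B i, 1/4 i i.
Type-B genotypes among offspring: I^B I^B (1/4), I^B i (1/2); total 3/4.
P(I^B i | type B) = (1/2) / (3/4) = 2/3.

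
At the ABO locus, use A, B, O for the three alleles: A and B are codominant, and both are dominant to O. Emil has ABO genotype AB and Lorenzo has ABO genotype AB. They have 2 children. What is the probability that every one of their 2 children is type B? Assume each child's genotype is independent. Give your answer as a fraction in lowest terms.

1/16

ABO cross AB × AB → 1/4 A, 1/4 B, 1/2 AB.
So P(type B) = 1/4 per child.
All 2 independent: (1/4)^2 = 1/16.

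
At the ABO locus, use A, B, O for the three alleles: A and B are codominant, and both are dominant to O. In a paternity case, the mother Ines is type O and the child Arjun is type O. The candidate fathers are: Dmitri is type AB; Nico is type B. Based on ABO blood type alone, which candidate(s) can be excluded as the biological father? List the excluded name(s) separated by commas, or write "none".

Dmitri

A candidate is excluded only if no genotype consistent with his phenotype could produce a type O child with a type O mother.
Dmitri (type AB): no genotype consistent with that phenotype can produce a type-O child with a type-O mother.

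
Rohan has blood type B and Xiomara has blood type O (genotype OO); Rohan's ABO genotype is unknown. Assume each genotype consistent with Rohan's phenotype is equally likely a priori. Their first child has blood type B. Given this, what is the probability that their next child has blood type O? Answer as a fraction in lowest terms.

1/6

Possible genotypes: Rohan ∈ {BB, BO}; Xiomara ∈ {OO}.
Weight each parental genotype pair by prior × P(type-B child):
  BB × OO: posterior weight 2/3; P(next child type O) = 0.
  BO × OO: posterior weight 1/3; P(next child type O) = 1/2.
Weighted sum = 1/6.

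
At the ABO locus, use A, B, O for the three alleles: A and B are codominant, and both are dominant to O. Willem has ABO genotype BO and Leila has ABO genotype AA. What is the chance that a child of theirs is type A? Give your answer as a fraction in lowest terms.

1/2

ABO cross BO × AA → offspring phenotypes: 1/2 A, 1/2 AB.
So P(type A) = 1/2.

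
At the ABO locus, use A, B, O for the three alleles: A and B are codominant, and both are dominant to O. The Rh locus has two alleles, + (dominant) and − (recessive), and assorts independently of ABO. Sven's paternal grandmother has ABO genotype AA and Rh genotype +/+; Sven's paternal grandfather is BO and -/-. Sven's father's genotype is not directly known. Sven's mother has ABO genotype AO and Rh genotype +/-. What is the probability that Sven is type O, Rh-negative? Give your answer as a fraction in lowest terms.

1/32

Sven's father's ABO genotype from AA × BO: 1/2 AB, 1/2 AO.
Crossing each possibility with the mother AO and summing P(type O): 1/2·0 + 1/2·1/4 = 1/8.
Similarly for Rh via the father's Rh distribution: P(Rh-) = 1/4.
Independent loci: 1/8 × 1/4 = 1/32.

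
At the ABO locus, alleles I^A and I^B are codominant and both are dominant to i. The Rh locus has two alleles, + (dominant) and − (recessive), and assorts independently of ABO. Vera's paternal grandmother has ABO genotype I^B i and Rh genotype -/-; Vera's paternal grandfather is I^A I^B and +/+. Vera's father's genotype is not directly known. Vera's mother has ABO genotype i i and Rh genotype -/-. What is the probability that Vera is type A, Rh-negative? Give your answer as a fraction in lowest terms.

Vera's father's ABO genotype from I^B i × I^A I^B: 1/4 I^A I^B, 1/4 I^A i, 1/4 I^B I^B, 1/4 I^B i.
Crossing each possibility with the mother i i and summing P(type A): 1/4·1/2 + 1/4·1/2 + 1/4·0 + 1/4·0 = 1/4.
Similarly for Rh via the father's Rh distribution: P(Rh-) = 1/2.
Independent loci: 1/4 × 1/2 = 1/8.

1/8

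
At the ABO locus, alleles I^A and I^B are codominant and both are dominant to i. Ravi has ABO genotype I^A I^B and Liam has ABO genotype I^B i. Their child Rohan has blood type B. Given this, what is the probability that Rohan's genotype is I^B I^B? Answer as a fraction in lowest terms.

Cross I^A I^B × I^B i → 1/4 I^A I^B, 1/4 I^A i, 1/4 I^B I^B, 1/4 I^B i.
Type-B genotypes among offspring: I^B I^B (1/4), I^B i (1/4); total 1/2.
P(I^B I^B | type B) = (1/4) / (1/2) = 1/2.

1/2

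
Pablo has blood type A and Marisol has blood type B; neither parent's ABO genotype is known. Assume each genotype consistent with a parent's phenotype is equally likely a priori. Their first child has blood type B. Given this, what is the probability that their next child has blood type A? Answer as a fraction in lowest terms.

1/12

Possible genotypes: Pablo ∈ {AA, AO}; Marisol ∈ {BB, BO}.
Weight each parental genotype pair by prior × P(type-B child):
  AO × BB: posterior weight 2/3; P(next child type A) = 0.
  AO × BO: posterior weight 1/3; P(next child type A) = 1/4.
Weighted sum = 1/12.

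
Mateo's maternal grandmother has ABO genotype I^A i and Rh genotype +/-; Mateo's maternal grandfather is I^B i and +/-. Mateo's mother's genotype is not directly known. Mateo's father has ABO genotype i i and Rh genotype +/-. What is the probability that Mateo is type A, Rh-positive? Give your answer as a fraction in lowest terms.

3/16

Mateo's mother's ABO genotype from I^A i × I^B i: 1/4 I^A I^B, 1/4 I^A i, 1/4 I^B i, 1/4 i i.
Crossing each possibility with the father i i and summing P(type A): 1/4·1/2 + 1/4·1/2 + 1/4·0 + 1/4·0 = 1/4.
Similarly for Rh via the mother's Rh distribution: P(Rh+) = 3/4.
Independent loci: 1/4 × 3/4 = 3/16.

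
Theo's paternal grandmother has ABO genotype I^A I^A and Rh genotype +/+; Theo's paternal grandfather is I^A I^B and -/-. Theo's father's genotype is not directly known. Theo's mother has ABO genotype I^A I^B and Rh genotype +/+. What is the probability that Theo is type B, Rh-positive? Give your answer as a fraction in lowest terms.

1/8

Theo's father's ABO genotype from I^A I^A × I^A I^B: 1/2 I^A I^A, 1/2 I^A I^B.
Crossing each possibility with the mother I^A I^B and summing P(type B): 1/2·0 + 1/2·1/4 = 1/8.
Similarly for Rh via the father's Rh distribution: P(Rh+) = 1.
Independent loci: 1/8 × 1 = 1/8.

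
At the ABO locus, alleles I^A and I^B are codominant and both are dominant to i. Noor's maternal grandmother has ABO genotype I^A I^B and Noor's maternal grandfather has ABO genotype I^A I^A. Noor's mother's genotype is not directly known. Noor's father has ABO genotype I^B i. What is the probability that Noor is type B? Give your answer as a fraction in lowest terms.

1/4

Noor's mother's ABO genotype from I^A I^B × I^A I^A: 1/2 I^A I^A, 1/2 I^A I^B.
Crossing each possibility with the father I^B i and summing P(type B): 1/2·0 + 1/2·1/2 = 1/4.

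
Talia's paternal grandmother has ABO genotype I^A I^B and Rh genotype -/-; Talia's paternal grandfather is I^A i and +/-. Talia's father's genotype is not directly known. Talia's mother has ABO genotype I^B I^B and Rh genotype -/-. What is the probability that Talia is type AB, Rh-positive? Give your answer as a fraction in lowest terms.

1/8

Talia's father's ABO genotype from I^A I^B × I^A i: 1/4 I^A I^A, 1/4 I^A I^B, 1/4 I^A i, 1/4 I^B i.
Crossing each possibility with the mother I^B I^B and summing P(type AB): 1/4·1 + 1/4·1/2 + 1/4·1/2 + 1/4·0 = 1/2.
Similarly for Rh via the father's Rh distribution: P(Rh+) = 1/4.
Independent loci: 1/2 × 1/4 = 1/8.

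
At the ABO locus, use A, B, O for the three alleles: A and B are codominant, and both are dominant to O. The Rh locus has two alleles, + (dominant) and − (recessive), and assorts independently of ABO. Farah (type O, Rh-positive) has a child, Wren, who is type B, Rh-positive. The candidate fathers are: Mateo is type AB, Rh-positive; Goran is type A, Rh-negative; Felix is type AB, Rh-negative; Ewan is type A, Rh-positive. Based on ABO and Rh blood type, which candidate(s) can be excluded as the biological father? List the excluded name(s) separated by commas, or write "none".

Goran, Ewan

A candidate is excluded only if no genotype consistent with his phenotype could produce a type B, Rh-positive child with a type O, Rh-positive mother.
Goran (type A, Rh-): no genotype consistent with that phenotype can produce a type-B Rh+ child with a type-O mother.
Ewan (type A, Rh+): no genotype consistent with that phenotype can produce a type-B Rh+ child with a type-O mother.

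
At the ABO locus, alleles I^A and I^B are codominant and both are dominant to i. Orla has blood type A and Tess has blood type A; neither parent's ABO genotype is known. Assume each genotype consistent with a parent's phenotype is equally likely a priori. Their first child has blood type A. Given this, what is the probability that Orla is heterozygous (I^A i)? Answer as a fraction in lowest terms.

7/15

Possible genotypes: Orla ∈ {I^A I^A, I^A i}; Tess ∈ {I^A I^A, I^A i}.
Weight each parental genotype pair by prior × P(type-A child):
  I^A I^A × I^A I^A: posterior weight 4/15.
  I^A I^A × I^A i: posterior weight 4/15.
  I^A i × I^A I^A: posterior weight 4/15.
  I^A i × I^A i: posterior weight 1/5.
Sum the posterior weight over pairs where Orla is I^A i: 7/15.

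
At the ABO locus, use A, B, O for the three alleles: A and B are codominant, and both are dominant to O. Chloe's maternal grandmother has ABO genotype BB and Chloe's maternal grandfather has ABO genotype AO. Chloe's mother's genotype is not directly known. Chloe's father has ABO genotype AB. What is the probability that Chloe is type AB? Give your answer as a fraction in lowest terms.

3/8

Chloe's mother's ABO genotype from BB × AO: 1/2 AB, 1/2 BO.
Crossing each possibility with the father AB and summing P(type AB): 1/2·1/2 + 1/2·1/4 = 3/8.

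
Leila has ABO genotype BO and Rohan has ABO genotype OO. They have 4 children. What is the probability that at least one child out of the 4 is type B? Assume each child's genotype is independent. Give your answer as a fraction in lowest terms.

15/16

ABO cross BO × OO → 1/2 O, 1/2 B.
So P(type B) = 1/2 per child.
P(none) = (1/2)^4 = 1/16; P(at least one) = 1 − 1/16 = 15/16.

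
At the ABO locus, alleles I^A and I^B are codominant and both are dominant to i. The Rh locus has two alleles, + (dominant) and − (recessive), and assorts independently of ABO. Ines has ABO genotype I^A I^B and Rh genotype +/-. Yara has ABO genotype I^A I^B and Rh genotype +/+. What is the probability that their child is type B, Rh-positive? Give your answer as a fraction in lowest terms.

1/4

ABO cross I^A I^B × I^A I^B → offspring phenotypes: 1/4 A, 1/4 B, 1/2 AB.
Rh cross +/- × +/+ → 1 Rh+.
Independent loci: P(type B, Rh-positive) = 1/4 × 1 = 1/4.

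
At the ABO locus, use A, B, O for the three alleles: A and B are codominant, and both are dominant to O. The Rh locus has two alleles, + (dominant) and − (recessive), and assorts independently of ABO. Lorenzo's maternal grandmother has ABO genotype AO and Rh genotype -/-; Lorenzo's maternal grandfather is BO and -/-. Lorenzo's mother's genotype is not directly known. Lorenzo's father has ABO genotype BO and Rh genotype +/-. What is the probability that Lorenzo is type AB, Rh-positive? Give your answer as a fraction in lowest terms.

1/16

Lorenzo's mother's ABO genotype from AO × BO: 1/4 AB, 1/4 AO, 1/4 BO, 1/4 OO.
Crossing each possibility with the father BO and summing P(type AB): 1/4·1/4 + 1/4·1/4 + 1/4·0 + 1/4·0 = 1/8.
Similarly for Rh via the mother's Rh distribution: P(Rh+) = 1/2.
Independent loci: 1/8 × 1/2 = 1/16.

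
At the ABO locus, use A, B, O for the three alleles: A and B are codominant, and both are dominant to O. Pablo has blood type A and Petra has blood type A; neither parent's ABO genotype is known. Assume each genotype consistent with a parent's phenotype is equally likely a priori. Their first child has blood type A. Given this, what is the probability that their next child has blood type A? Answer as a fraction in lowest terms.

19/20

Possible genotypes: Pablo ∈ {AA, AO}; Petra ∈ {AA, AO}.
Weight each parental genotype pair by prior × P(type-A child):
  AA × AA: posterior weight 4/15; P(next child type A) = 1.
  AA × AO: posterior weight 4/15; P(next child type A) = 1.
  AO × AA: posterior weight 4/15; P(next child type A) = 1.
  AO × AO: posterior weight 1/5; P(next child type A) = 3/4.
Weighted sum = 19/20.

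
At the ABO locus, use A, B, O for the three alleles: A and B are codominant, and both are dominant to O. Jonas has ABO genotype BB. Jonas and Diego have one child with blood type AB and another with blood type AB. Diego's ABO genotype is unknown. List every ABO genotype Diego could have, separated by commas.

AA, AB, AO

For each candidate genotype of Diego, check whether crossing it with BB can produce every observed child phenotype.
  AA → possible child types {AB} ✓
  AB → possible child types {B, AB} ✓
  AO → possible child types {B, AB} ✓
  BB → possible child types {B} ✗
  BO → possible child types {B} ✗
  OO → possible child types {B} ✗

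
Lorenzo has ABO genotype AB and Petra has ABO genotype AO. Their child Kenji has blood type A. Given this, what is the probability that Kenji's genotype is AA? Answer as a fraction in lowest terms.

Cross AB × AO → 1/4 AA, 1/4 AB, 1/4 AO, 1/4 BO.
Type-A genotypes among offspring: AA (1/4), AO (1/4); total 1/2.
P(AA | type A) = (1/4) / (1/2) = 1/2.

1/2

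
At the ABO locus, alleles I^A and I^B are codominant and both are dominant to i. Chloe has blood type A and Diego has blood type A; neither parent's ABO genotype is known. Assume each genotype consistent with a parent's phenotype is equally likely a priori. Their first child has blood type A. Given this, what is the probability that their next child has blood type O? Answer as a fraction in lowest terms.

1/20

Possible genotypes: Chloe ∈ {I^A I^A, I^A i}; Diego ∈ {I^A I^A, I^A i}.
Weight each parental genotype pair by prior × P(type-A child):
  I^A I^A × I^A I^A: posterior weight 4/15; P(next child type O) = 0.
  I^A I^A × I^A i: posterior weight 4/15; P(next child type O) = 0.
  I^A i × I^A I^A: posterior weight 4/15; P(next child type O) = 0.
  I^A i × I^A i: posterior weight 1/5; P(next child type O) = 1/4.
Weighted sum = 1/20.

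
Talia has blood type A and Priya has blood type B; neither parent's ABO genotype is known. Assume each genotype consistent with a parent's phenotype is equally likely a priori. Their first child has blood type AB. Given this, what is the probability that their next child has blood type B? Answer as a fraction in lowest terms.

5/36

Possible genotypes: Talia ∈ {I^A I^A, I^A i}; Priya ∈ {I^B I^B, I^B i}.
Weight each parental genotype pair by prior × P(type-AB child):
  I^A I^A × I^B I^B: posterior weight 4/9; P(next child type B) = 0.
  I^A I^A × I^B i: posterior weight 2/9; P(next child type B) = 0.
  I^A i × I^B I^B: posterior weight 2/9; P(next child type B) = 1/2.
  I^A i × I^B i: posterior weight 1/9; P(next child type B) = 1/4.
Weighted sum = 5/36.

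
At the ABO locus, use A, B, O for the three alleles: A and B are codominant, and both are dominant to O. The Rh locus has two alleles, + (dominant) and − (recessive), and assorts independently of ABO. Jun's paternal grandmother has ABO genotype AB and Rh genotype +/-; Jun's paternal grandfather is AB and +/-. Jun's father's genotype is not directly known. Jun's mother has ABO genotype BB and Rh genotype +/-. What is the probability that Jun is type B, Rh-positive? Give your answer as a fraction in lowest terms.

Jun's father's ABO genotype from AB × AB: 1/4 AA, 1/2 AB, 1/4 BB.
Crossing each possibility with the mother BB and summing P(type B): 1/4·0 + 1/2·1/2 + 1/4·1 = 1/2.
Similarly for Rh via the father's Rh distribution: P(Rh+) = 3/4.
Independent loci: 1/2 × 3/4 = 3/8.

3/8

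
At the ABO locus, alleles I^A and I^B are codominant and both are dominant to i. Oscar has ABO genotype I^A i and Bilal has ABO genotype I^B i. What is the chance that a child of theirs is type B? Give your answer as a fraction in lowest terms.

ABO cross I^A i × I^B i → offspring phenotypes: 1/4 O, 1/4 A, 1/4 B, 1/4 AB.
So P(type B) = 1/4.

1/4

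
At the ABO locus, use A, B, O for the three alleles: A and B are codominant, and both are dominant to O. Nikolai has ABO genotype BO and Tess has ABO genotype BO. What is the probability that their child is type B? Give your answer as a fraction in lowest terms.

3/4

ABO cross BO × BO → offspring phenotypes: 1/4 O, 3/4 B.
So P(type B) = 3/4.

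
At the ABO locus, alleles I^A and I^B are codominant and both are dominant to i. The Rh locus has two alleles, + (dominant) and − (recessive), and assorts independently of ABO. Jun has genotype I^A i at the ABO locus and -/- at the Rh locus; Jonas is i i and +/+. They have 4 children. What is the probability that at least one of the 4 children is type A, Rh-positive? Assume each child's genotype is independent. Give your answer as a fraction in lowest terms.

15/16

ABO cross I^A i × i i → 1/2 O, 1/2 A.
Rh cross -/- × +/+ → 1 Rh+; so P(type A, Rh-positive) = 1/2 × 1 = 1/2 per child.
P(none) = (1/2)^4 = 1/16; P(at least one) = 1 − 1/16 = 15/16.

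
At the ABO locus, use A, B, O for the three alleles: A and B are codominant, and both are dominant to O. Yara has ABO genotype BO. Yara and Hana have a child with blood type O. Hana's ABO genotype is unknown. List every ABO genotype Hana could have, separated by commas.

AO, BO, OO

For each candidate genotype of Hana, check whether crossing it with BO can produce every observed child phenotype.
  AA → possible child types {A, AB} ✗
  AB → possible child types {A, B, AB} ✗
  AO → possible child types {O, A, B, AB} ✓
  BB → possible child types {B} ✗
  BO → possible child types {O, B} ✓
  OO → possible child types {O, B} ✓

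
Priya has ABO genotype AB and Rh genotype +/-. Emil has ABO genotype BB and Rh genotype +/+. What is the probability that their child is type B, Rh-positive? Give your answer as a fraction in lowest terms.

ABO cross AB × BB → offspring phenotypes: 1/2 B, 1/2 AB.
Rh cross +/- × +/+ → 1 Rh+.
Independent loci: P(type B, Rh-positive) = 1/2 × 1 = 1/2.

1/2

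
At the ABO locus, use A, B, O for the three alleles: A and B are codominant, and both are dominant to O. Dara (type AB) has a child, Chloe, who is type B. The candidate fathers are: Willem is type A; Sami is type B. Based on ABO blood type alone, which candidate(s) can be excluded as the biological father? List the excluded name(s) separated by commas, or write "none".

A candidate is excluded only if no genotype consistent with his phenotype could produce a type B child with a type AB mother.
Every candidate has at least one consistent genotype combination, so none can be excluded.

none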